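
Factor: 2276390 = 2^1*5^1*19^1*11981^1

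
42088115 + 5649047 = 47737162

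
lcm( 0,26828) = 0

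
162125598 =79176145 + 82949453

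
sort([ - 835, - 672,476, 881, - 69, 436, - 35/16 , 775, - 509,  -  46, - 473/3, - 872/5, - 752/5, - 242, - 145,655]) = [ - 835, - 672, - 509, - 242, - 872/5, - 473/3, - 752/5, - 145, - 69, - 46, - 35/16, 436,476 , 655 , 775, 881]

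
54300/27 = 18100/9 = 2011.11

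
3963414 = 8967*442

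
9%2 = 1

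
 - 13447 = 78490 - 91937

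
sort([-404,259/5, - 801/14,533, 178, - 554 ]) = [-554, - 404, - 801/14, 259/5,178,533]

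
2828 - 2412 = 416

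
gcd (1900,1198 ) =2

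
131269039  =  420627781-289358742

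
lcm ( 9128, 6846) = 27384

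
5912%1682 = 866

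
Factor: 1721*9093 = 15649053 = 3^1*7^1 * 433^1*1721^1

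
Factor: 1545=3^1*5^1*103^1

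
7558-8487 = -929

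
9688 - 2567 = 7121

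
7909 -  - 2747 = 10656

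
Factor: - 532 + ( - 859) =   -  1391 = - 13^1*107^1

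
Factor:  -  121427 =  - 31^1*3917^1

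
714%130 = 64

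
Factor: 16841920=2^6*5^1*52631^1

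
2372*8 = 18976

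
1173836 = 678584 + 495252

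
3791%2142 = 1649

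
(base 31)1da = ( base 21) 329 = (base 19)3F6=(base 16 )55e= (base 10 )1374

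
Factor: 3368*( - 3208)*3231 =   -  2^6*3^2 * 359^1*401^1 * 421^1= - 34909481664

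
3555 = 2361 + 1194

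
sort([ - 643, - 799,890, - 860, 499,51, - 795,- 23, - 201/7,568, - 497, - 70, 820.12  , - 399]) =[ - 860, - 799, - 795, - 643, - 497, - 399,-70, - 201/7, - 23,51, 499,568,820.12,890]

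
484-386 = 98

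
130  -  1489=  - 1359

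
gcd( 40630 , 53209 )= 1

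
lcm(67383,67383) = 67383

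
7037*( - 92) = -647404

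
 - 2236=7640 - 9876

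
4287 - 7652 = - 3365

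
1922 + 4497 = 6419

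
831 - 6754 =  - 5923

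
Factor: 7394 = 2^1*3697^1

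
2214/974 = 2 + 133/487  =  2.27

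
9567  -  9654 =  - 87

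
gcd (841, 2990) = 1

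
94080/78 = 1206 + 2/13  =  1206.15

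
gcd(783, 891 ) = 27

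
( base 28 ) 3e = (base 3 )10122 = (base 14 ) 70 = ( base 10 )98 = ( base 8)142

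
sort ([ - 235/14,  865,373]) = [ - 235/14 , 373, 865 ] 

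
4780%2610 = 2170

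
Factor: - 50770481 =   -  47^1*1080223^1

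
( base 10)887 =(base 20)247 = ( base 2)1101110111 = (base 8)1567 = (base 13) 533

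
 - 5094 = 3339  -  8433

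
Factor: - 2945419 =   -  863^1*3413^1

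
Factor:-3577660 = - 2^2*5^1 * 41^1 * 4363^1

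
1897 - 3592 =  - 1695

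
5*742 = 3710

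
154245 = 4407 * 35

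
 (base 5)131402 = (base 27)74g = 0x146b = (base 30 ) 5o7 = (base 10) 5227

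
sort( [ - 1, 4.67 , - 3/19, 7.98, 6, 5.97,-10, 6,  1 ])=[ - 10,-1 , - 3/19, 1, 4.67, 5.97,6, 6 , 7.98 ]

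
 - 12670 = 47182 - 59852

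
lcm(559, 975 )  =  41925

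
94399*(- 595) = -56167405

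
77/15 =77/15= 5.13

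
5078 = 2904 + 2174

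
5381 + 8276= 13657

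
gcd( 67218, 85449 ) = 3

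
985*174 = 171390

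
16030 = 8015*2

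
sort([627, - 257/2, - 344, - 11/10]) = [ - 344,  -  257/2, -11/10,627]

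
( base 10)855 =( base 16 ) 357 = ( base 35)of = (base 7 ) 2331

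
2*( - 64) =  - 128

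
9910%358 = 244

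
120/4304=15/538 = 0.03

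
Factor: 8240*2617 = 21564080  =  2^4*5^1*103^1 * 2617^1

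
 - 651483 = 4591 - 656074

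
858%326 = 206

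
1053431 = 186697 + 866734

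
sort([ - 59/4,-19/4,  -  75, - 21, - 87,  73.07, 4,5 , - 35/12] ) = [ - 87,  -  75, - 21, - 59/4,  -  19/4, - 35/12, 4,5, 73.07 ]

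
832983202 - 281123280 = 551859922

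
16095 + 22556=38651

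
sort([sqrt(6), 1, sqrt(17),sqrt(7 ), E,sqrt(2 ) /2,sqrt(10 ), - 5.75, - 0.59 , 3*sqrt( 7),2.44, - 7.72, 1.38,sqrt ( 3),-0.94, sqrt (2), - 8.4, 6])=[ - 8.4, - 7.72, -5.75,-0.94, - 0.59 , sqrt( 2) /2, 1, 1.38,sqrt( 2), sqrt(3),2.44,sqrt(6 ), sqrt(7 ), E, sqrt ( 10) , sqrt( 17), 6, 3*sqrt(7) ] 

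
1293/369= 431/123 = 3.50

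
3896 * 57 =222072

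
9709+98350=108059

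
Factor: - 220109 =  - 53^1*4153^1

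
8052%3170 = 1712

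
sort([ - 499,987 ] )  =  [  -  499 , 987]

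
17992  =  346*52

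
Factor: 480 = 2^5*3^1*5^1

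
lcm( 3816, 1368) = 72504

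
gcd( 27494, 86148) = 2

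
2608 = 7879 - 5271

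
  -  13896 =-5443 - 8453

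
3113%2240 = 873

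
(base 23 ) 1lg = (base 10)1028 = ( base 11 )855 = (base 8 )2004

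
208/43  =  208/43 = 4.84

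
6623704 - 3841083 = 2782621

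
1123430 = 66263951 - 65140521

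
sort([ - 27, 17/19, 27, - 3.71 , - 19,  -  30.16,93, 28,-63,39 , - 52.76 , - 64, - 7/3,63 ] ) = [ - 64, - 63 ,-52.76, - 30.16, - 27, - 19,  -  3.71,-7/3, 17/19, 27, 28, 39, 63,93 ]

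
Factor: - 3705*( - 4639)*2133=36660926835  =  3^4*5^1*13^1 * 19^1*79^1*4639^1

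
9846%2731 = 1653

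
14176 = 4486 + 9690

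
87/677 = 87/677 = 0.13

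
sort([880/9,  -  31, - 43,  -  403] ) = [ - 403,- 43,-31,880/9]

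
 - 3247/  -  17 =191/1 =191.00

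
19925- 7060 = 12865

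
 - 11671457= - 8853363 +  - 2818094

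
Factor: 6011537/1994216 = 858791/284888 = 2^( -3)*149^( - 1 )*239^(-1) *631^1*1361^1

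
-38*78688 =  - 2990144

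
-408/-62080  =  51/7760 = 0.01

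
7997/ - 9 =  - 7997/9 = - 888.56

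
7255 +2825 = 10080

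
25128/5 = 25128/5 = 5025.60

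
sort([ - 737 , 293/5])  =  [ - 737 , 293/5]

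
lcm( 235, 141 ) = 705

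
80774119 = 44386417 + 36387702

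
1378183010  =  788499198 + 589683812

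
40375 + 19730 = 60105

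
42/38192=3/2728 = 0.00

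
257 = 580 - 323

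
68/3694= 34/1847 = 0.02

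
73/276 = 73/276 = 0.26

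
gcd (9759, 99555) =3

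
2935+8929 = 11864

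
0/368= 0 = 0.00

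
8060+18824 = 26884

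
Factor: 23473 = 23473^1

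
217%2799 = 217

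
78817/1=78817=78817.00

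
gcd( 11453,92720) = 1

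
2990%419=57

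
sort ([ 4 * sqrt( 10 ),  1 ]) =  [1,4*sqrt( 10 )] 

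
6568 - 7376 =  - 808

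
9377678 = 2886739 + 6490939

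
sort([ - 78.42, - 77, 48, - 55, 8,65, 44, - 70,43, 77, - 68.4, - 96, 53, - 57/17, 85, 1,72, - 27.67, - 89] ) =[-96, - 89,-78.42, - 77 , - 70, - 68.4, - 55, - 27.67, - 57/17, 1,  8,43,44, 48, 53, 65, 72,77, 85 ] 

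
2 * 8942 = 17884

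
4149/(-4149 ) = -1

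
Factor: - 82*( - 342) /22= 14022/11 = 2^1*3^2*11^(  -  1)* 19^1*41^1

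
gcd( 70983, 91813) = 1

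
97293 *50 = 4864650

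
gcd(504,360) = 72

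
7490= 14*535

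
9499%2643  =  1570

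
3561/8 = 445 + 1/8 = 445.12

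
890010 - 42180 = 847830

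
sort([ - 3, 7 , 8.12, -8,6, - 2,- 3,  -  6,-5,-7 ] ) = [ -8, - 7, - 6,-5, - 3, - 3, - 2, 6,7, 8.12]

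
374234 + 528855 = 903089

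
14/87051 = 14/87051 = 0.00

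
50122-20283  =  29839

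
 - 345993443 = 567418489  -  913411932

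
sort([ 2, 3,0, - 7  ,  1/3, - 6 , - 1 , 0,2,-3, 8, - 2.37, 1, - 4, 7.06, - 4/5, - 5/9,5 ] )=[ - 7,-6, - 4, - 3, - 2.37, -1, - 4/5,- 5/9,  0,0, 1/3, 1,2, 2,3,5, 7.06  ,  8]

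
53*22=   1166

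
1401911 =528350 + 873561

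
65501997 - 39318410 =26183587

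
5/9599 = 5/9599 = 0.00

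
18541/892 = 20 + 701/892= 20.79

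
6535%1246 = 305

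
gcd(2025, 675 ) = 675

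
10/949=10/949 = 0.01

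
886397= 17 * 52141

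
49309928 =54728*901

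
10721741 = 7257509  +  3464232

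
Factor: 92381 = 92381^1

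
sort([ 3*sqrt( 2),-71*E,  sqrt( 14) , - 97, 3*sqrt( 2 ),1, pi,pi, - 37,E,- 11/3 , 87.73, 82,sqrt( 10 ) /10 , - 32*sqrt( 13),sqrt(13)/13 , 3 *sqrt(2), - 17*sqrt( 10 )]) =[ - 71*E, - 32*sqrt( 13 ), - 97,-17*sqrt( 10), - 37, - 11/3, sqrt( 13)/13,  sqrt( 10 ) /10, 1,  E,pi,pi,sqrt( 14), 3*sqrt(2),3*sqrt(2), 3*sqrt(2), 82, 87.73]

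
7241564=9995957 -2754393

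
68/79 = 68/79 = 0.86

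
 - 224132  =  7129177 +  - 7353309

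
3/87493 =3/87493 =0.00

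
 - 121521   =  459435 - 580956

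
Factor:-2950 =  -2^1*5^2 * 59^1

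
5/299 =5/299  =  0.02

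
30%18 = 12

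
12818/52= 493/2 = 246.50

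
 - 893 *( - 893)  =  797449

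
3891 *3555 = 13832505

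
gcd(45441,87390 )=9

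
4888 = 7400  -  2512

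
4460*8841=39430860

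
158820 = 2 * 79410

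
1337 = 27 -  - 1310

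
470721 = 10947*43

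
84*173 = 14532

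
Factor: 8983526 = 2^1*37^1*73^1*1663^1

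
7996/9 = 888 + 4/9 =888.44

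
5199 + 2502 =7701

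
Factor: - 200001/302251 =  - 489/739 = -3^1 * 163^1*739^( - 1)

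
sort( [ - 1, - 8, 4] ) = [ - 8, - 1 , 4]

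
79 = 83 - 4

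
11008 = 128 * 86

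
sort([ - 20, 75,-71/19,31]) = [ - 20, - 71/19, 31 , 75]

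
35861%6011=5806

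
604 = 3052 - 2448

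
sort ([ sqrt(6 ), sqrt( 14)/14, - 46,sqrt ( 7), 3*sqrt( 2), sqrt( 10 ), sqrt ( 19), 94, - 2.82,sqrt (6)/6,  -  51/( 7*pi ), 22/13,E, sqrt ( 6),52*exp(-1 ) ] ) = [ -46,-2.82, - 51/( 7*pi ),sqrt( 14)/14,sqrt( 6)/6, 22/13,sqrt( 6),sqrt( 6),sqrt ( 7),E,  sqrt ( 10), 3 * sqrt( 2),sqrt( 19),52 * exp(-1 ),94]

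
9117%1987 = 1169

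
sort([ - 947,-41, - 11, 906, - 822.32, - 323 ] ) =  [-947,-822.32,-323,-41,-11,906] 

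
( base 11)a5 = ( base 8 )163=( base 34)3D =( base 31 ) 3m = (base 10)115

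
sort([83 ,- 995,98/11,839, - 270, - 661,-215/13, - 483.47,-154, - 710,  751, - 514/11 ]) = [-995,-710,-661, - 483.47 , - 270, - 154, - 514/11,-215/13 , 98/11 , 83,  751,839]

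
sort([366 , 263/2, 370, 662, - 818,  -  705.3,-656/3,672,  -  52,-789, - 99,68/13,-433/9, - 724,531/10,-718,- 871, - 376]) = [ -871,-818, - 789,- 724 ,-718 ,-705.3, - 376,-656/3, - 99, - 52 , - 433/9, 68/13, 531/10,263/2,366, 370,662,  672 ]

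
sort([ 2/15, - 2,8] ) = [ - 2, 2/15 , 8] 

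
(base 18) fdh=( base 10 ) 5111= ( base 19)e30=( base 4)1033313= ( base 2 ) 1001111110111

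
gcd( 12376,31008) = 136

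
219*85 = 18615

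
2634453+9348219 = 11982672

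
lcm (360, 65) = 4680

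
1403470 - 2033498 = -630028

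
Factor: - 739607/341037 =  - 3^( -3) * 11^1 * 17^( - 1 )*71^1 * 743^ ( - 1 )*947^1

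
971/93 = 971/93=10.44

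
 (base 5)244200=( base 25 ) em0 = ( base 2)10010001010100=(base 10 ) 9300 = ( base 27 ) CKC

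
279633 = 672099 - 392466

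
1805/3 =1805/3=601.67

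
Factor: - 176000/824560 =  - 200/937 = - 2^3*5^2*937^ ( - 1) 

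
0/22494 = 0 = 0.00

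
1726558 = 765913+960645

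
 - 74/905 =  - 74/905 = - 0.08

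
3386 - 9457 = -6071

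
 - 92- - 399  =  307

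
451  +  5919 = 6370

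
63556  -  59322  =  4234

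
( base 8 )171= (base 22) 5B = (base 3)11111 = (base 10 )121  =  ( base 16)79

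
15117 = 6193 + 8924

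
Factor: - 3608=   -2^3 * 11^1*41^1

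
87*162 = 14094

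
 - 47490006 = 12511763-60001769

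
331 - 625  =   - 294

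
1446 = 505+941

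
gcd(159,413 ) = 1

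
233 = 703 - 470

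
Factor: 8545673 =23^1*61^1*6091^1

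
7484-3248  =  4236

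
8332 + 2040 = 10372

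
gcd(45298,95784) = 2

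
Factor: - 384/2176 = - 3^1*17^( - 1 ) =- 3/17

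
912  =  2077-1165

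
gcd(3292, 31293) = 1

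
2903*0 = 0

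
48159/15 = 16053/5  =  3210.60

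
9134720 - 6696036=2438684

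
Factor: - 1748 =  - 2^2*19^1*23^1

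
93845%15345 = 1775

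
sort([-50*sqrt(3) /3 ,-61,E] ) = [ - 61, - 50 *sqrt( 3 )/3, E] 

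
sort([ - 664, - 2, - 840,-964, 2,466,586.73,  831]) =[- 964, - 840,-664, - 2, 2, 466,  586.73,  831 ] 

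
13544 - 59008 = -45464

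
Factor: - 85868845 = - 5^1*17173769^1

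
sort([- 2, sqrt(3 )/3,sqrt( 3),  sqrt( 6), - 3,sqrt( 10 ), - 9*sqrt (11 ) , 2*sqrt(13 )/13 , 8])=[ - 9*sqrt( 11 ), - 3, - 2,2*sqrt( 13)/13 , sqrt( 3)/3, sqrt( 3),sqrt( 6 ),sqrt( 10 ),8] 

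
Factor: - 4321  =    -  29^1 * 149^1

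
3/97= 3/97 = 0.03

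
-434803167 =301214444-736017611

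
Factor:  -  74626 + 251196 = 2^1*5^1 * 17657^1=176570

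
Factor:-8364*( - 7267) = 60781188 = 2^2 *3^1*13^2 * 17^1 * 41^1*43^1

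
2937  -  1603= 1334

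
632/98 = 316/49 = 6.45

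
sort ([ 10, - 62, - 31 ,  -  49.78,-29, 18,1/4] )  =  [-62, - 49.78, - 31, - 29,1/4, 10, 18 ]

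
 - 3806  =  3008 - 6814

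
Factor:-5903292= - 2^2*3^1*83^1* 5927^1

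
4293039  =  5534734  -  1241695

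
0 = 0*6004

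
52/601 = 52/601 = 0.09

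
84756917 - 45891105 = 38865812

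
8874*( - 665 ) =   -  5901210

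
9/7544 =9/7544=0.00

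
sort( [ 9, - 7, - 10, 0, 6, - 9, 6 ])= [- 10, - 9 ,-7,  0,6, 6 , 9]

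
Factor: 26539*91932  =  2439783348 = 2^2*3^1*47^1*163^1*26539^1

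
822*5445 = 4475790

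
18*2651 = 47718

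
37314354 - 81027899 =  - 43713545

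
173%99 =74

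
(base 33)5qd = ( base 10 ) 6316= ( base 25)a2g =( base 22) d12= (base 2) 1100010101100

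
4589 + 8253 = 12842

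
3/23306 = 3/23306 = 0.00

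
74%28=18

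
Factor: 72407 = 61^1*1187^1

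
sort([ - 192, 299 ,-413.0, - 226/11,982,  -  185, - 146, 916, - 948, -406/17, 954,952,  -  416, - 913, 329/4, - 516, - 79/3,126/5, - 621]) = [ - 948, - 913 ,-621,  -  516, - 416,- 413.0, - 192,- 185, - 146, - 79/3, - 406/17,-226/11,126/5,  329/4, 299, 916, 952, 954,982] 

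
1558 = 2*779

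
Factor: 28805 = 5^1 * 7^1*823^1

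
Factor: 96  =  2^5*3^1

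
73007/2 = 36503 + 1/2 = 36503.50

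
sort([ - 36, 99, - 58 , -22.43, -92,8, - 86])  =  [-92,-86, - 58, - 36,-22.43, 8 , 99]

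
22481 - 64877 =  -  42396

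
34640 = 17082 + 17558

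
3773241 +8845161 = 12618402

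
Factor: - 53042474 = - 2^1 *571^1 *46447^1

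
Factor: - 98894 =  - 2^1 *197^1*251^1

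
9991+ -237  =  9754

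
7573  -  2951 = 4622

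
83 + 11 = 94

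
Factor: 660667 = 7^2*97^1*  139^1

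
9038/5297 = 9038/5297 = 1.71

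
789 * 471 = 371619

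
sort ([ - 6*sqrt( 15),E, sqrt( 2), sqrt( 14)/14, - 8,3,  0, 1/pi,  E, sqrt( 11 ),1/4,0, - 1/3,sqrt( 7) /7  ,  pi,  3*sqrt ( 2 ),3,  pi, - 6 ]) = [ - 6*sqrt( 15), - 8, - 6,-1/3,0, 0, 1/4,sqrt( 14)/14,1/pi, sqrt(7)/7,sqrt( 2), E,  E, 3,3,pi,pi , sqrt( 11),3 * sqrt(2 ) ] 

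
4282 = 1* 4282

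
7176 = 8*897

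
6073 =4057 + 2016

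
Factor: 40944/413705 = 2^4*3^1*5^( - 1)*97^( - 1) = 48/485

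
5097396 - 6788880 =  - 1691484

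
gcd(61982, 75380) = 2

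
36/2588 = 9/647 = 0.01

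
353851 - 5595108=-5241257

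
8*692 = 5536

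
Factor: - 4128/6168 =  - 172/257 = - 2^2*43^1*257^( - 1)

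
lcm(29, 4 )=116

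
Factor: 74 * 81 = 2^1*3^4*37^1 = 5994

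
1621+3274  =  4895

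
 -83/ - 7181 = 83/7181 = 0.01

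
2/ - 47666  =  -1 + 23832/23833 = - 0.00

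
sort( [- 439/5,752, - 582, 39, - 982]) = [ - 982, - 582, - 439/5, 39,752 ]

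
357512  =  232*1541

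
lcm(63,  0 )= 0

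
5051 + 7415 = 12466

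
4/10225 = 4/10225 = 0.00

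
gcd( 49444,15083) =1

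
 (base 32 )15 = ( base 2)100101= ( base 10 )37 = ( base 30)17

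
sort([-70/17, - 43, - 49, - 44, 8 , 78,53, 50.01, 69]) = [ - 49, - 44, - 43,- 70/17,8,50.01 , 53,69,78] 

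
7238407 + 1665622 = 8904029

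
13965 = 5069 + 8896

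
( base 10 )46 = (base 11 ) 42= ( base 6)114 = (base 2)101110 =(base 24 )1m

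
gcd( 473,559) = 43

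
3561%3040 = 521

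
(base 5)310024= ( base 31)AD1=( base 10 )10014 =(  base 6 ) 114210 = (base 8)23436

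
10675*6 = 64050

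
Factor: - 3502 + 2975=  - 527= -17^1*31^1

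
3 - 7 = -4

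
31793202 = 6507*4886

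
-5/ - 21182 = 5/21182 = 0.00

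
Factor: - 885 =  - 3^1*5^1*59^1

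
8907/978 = 9 + 35/326 =9.11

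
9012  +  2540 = 11552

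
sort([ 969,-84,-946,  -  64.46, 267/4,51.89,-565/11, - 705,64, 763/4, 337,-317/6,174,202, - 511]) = [- 946, - 705,-511, - 84,-64.46, - 317/6, - 565/11,51.89,64,267/4,174,763/4, 202,337,969]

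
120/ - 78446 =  - 60/39223 = - 0.00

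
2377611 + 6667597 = 9045208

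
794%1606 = 794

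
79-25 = 54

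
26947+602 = 27549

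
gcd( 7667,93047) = 1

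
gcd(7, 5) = 1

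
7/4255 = 7/4255=0.00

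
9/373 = 9/373= 0.02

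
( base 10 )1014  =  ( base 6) 4410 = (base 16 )3F6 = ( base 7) 2646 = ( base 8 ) 1766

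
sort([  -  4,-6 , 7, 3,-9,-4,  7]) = [ - 9,- 6, - 4,-4, 3, 7, 7]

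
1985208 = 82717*24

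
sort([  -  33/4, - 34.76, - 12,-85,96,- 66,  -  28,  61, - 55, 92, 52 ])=[-85,-66,-55,  -  34.76, -28,  -  12, - 33/4, 52, 61, 92,96]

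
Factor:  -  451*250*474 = -2^2*3^1*5^3*11^1*41^1*79^1 = - 53443500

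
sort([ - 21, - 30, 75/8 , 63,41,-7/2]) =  [ - 30, - 21,- 7/2,  75/8,41,63]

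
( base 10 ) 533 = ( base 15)258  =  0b1000010101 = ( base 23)104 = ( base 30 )HN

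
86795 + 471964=558759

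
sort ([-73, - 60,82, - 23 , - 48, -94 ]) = [ - 94, -73, - 60, - 48, - 23 , 82] 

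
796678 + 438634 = 1235312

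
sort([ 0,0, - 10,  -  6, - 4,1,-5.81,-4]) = [ - 10, - 6,-5.81,-4, - 4,  0, 0,1 ]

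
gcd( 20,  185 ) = 5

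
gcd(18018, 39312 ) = 1638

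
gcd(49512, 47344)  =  8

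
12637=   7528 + 5109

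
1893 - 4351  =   - 2458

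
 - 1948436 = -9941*196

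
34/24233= 34/24233 = 0.00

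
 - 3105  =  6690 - 9795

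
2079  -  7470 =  - 5391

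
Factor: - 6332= - 2^2 * 1583^1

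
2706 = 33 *82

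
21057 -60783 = -39726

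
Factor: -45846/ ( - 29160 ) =2^( - 2)*3^( - 2)*5^( - 1)*283^1=283/180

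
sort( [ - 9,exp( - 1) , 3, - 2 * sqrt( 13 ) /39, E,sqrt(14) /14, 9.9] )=[ - 9 ,  -  2 * sqrt( 13)/39,sqrt(14)/14,exp ( - 1),E , 3,9.9] 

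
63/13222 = 63/13222 = 0.00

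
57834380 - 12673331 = 45161049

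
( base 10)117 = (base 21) 5c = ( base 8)165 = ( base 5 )432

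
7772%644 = 44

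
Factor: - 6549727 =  - 6549727^1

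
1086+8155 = 9241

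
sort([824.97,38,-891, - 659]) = [ - 891, -659, 38,  824.97]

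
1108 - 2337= - 1229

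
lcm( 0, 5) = 0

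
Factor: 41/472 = 2^( - 3 )*41^1*59^( - 1) 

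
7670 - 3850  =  3820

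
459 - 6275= - 5816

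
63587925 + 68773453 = 132361378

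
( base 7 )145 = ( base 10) 82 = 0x52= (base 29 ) 2o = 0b1010010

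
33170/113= 293 + 61/113= 293.54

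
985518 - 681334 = 304184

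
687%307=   73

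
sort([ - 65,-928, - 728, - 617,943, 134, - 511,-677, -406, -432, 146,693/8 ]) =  [ - 928, - 728, - 677 , - 617,  -  511, - 432, - 406, - 65 , 693/8,134, 146, 943 ] 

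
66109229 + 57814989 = 123924218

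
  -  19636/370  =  -54+172/185   =  - 53.07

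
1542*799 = 1232058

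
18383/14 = 1313 + 1/14= 1313.07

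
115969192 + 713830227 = 829799419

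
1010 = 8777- 7767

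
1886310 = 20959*90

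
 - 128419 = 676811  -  805230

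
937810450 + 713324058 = 1651134508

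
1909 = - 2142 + 4051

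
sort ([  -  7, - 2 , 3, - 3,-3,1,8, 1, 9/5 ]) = [ - 7, - 3,-3, - 2, 1,1, 9/5, 3, 8 ]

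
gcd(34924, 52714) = 2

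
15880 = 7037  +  8843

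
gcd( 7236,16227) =27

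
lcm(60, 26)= 780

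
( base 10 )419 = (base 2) 110100011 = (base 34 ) cb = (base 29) ED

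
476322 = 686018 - 209696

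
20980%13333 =7647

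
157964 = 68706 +89258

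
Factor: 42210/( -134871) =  - 2^1*3^1*5^1 * 7^1*11^(-1)*61^( - 1)  =  -  210/671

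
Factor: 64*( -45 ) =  - 2^6*3^2*5^1=- 2880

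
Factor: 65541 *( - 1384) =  - 2^3*3^1*7^1*173^1 * 3121^1 = -90708744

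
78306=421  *186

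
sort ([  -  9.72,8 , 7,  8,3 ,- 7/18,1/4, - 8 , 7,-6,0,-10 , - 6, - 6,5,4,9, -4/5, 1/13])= [ -10, - 9.72, - 8 , - 6, - 6,-6, - 4/5, - 7/18,0,1/13,  1/4,3,4,5,  7, 7,  8,8, 9]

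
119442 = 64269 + 55173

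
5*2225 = 11125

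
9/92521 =9/92521 = 0.00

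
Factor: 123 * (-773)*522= - 49631238 = - 2^1 * 3^3*29^1*41^1*773^1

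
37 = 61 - 24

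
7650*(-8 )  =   - 61200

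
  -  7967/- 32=7967/32 = 248.97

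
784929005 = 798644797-13715792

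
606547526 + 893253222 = 1499800748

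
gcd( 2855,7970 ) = 5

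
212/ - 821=-212/821=- 0.26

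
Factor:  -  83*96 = -7968 =- 2^5 * 3^1 *83^1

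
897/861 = 1+ 12/287 = 1.04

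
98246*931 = 91467026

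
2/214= 1/107 =0.01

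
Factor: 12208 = 2^4*7^1* 109^1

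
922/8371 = 922/8371= 0.11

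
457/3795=457/3795= 0.12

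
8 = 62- 54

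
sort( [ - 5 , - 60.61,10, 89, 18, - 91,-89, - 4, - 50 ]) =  [ - 91,-89, - 60.61, - 50,-5, - 4 , 10, 18,89] 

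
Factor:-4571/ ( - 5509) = 653/787  =  653^1*787^(-1) 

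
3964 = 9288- 5324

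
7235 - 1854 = 5381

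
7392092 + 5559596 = 12951688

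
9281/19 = 488+9/19=488.47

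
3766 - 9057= - 5291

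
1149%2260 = 1149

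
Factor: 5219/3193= 17^1*31^( - 1)*103^( - 1)*307^1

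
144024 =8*18003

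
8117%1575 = 242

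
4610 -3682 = 928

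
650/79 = 8 + 18/79=8.23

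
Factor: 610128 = 2^4 * 3^2*19^1*223^1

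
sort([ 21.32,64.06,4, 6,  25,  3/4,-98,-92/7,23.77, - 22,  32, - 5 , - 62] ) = [ - 98, - 62, - 22, - 92/7, -5 , 3/4 , 4, 6, 21.32,23.77, 25,32, 64.06 ] 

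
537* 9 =4833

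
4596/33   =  1532/11= 139.27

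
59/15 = 59/15= 3.93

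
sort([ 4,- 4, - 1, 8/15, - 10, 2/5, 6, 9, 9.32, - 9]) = [ - 10 ,-9, - 4, - 1, 2/5, 8/15,4, 6, 9,  9.32 ] 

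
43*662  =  28466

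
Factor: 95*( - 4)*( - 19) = 2^2 * 5^1 * 19^2 = 7220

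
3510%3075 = 435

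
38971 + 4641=43612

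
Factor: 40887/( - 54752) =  - 2^( - 5)*3^2*7^1*11^1*29^(-1 ) = - 693/928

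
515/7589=515/7589 = 0.07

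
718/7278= 359/3639  =  0.10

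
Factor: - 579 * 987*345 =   -  3^3*5^1* 7^1*23^1*47^1*193^1 = - 197158185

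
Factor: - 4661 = -59^1 * 79^1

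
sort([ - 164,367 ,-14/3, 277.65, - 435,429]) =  [ - 435, - 164 , - 14/3,  277.65,  367,  429 ]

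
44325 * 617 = 27348525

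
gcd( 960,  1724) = 4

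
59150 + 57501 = 116651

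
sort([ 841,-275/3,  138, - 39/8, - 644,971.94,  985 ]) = [-644 , - 275/3, - 39/8,  138, 841, 971.94,985]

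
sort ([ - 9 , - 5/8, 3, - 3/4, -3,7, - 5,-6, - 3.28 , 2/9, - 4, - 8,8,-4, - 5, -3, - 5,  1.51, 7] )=[-9, - 8, - 6, - 5,-5,-5, - 4,-4 ,-3.28,-3,-3,  -  3/4 , - 5/8, 2/9,1.51,3,  7,7, 8]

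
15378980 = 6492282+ 8886698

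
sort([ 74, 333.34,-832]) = [ - 832,74, 333.34]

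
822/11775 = 274/3925 =0.07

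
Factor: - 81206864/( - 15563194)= 40603432/7781597 = 2^3 * 17^(-1) * 397^(-1 )*1153^ ( - 1) * 1669^1 * 3041^1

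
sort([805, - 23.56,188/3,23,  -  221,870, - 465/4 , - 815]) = [-815,-221,  -  465/4 , - 23.56,23 , 188/3, 805 , 870 ]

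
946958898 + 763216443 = 1710175341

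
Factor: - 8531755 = -5^1*739^1*2309^1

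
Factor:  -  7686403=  - 101^1 * 76103^1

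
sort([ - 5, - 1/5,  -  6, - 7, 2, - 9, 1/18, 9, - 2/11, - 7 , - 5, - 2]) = [  -  9 , - 7,  -  7 , - 6,-5, - 5, -2, - 1/5 , -2/11, 1/18, 2, 9 ] 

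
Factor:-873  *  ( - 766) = 668718 = 2^1 *3^2 * 97^1*383^1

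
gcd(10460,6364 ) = 4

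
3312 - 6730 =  - 3418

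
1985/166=1985/166 = 11.96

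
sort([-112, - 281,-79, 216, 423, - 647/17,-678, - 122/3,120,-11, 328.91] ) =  [- 678, - 281, - 112, - 79, -122/3, - 647/17,-11,120, 216, 328.91,423]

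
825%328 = 169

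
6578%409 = 34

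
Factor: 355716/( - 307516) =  - 3^2*11^ ( -1 )*29^ (- 1)*41^1 = - 369/319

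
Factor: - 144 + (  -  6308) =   -  2^2*1613^1 = - 6452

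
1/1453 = 1/1453= 0.00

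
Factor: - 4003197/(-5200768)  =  2^( - 7 ) * 3^1*11^1*41^( - 1)*991^(-1 )*121309^1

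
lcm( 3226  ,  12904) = 12904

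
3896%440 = 376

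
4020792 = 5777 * 696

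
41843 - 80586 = -38743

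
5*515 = 2575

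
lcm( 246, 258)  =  10578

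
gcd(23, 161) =23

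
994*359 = 356846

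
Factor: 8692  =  2^2 * 41^1*53^1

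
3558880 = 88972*40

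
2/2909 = 2/2909 = 0.00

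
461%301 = 160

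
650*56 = 36400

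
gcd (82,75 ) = 1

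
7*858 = 6006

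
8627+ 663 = 9290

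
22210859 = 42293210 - 20082351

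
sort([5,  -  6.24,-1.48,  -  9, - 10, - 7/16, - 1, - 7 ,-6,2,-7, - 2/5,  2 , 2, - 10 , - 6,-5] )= [  -  10, - 10,-9, - 7,-7, - 6.24,-6,-6, - 5,-1.48, -1, - 7/16, - 2/5, 2,2,2,5] 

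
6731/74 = 90 + 71/74 = 90.96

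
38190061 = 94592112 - 56402051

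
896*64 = 57344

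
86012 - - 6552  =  92564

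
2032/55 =36 + 52/55 = 36.95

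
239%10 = 9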